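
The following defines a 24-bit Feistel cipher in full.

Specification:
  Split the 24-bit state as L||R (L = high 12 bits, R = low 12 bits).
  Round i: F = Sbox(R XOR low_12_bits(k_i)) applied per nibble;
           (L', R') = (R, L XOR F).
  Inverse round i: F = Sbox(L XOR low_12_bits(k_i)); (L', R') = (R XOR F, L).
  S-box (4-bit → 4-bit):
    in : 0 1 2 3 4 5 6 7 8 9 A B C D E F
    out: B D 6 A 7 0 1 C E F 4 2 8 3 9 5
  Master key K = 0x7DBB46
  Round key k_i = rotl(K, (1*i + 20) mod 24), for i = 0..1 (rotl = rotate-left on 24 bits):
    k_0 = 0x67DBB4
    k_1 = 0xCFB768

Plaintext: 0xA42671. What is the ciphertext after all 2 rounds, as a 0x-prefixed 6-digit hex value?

0x9C2F35

s_0 = plaintext = 0xA42671
s_1 = Round(s_0, k_0) = 0x6719C2
s_2 = Round(s_1, k_1) = 0x9C2F35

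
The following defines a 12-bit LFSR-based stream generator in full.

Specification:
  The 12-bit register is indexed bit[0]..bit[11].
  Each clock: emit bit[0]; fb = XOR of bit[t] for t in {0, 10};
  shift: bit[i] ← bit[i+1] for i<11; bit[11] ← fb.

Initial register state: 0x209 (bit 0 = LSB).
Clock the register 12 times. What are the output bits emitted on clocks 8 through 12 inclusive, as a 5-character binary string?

reg_0 = 0x209
clock 1: out=1, reg = 0x904
clock 2: out=0, reg = 0x482
clock 3: out=0, reg = 0xA41
clock 4: out=1, reg = 0xD20
clock 5: out=0, reg = 0xE90
clock 6: out=0, reg = 0xF48
clock 7: out=0, reg = 0xFA4
clock 8: out=0, reg = 0xFD2
clock 9: out=0, reg = 0xFE9
clock 10: out=1, reg = 0x7F4
clock 11: out=0, reg = 0xBFA
clock 12: out=0, reg = 0x5FD

00100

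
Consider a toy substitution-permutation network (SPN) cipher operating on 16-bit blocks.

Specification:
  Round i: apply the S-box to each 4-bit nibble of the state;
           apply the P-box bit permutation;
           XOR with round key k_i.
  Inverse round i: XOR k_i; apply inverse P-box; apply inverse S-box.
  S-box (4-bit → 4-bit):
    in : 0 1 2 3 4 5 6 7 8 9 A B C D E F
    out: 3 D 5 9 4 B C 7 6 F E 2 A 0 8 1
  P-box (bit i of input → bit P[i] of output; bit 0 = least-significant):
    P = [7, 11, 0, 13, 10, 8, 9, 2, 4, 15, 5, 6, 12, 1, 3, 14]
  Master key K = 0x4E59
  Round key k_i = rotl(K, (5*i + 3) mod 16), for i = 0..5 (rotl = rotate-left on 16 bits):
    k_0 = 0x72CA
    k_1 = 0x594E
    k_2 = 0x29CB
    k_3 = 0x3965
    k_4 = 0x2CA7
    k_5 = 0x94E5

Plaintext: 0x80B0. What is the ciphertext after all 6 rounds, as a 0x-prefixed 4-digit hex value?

s_0 = plaintext = 0x80B0
s_1 = Round(s_0, k_0) = 0xFB50
s_2 = Round(s_1, k_1) = 0xC4CA
s_3 = Round(s_2, k_2) = 0x40EC
s_4 = Round(s_3, k_3) = 0x9179
s_5 = Round(s_4, k_4) = 0x535C
s_6 = Round(s_5, k_5) = 0xE9B3

0xE9B3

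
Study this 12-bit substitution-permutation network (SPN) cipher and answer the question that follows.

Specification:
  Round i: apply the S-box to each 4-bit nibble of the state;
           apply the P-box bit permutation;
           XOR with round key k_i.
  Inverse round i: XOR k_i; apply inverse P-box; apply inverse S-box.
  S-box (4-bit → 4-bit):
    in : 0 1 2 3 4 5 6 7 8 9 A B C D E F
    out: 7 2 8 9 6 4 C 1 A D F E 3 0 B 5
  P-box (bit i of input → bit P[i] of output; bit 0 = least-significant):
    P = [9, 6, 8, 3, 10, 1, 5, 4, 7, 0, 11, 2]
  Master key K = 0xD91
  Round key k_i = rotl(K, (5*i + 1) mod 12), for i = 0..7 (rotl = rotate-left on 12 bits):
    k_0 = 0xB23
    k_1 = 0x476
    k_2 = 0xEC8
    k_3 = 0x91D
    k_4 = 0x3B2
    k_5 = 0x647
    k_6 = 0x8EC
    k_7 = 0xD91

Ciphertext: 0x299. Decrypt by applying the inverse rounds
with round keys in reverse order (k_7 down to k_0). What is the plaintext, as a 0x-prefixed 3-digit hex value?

s_0 = ciphertext = 0x299
s_1 = InvRound(s_0, k_7) = 0x579
s_2 = InvRound(s_1, k_6) = 0xA35
s_3 = InvRound(s_2, k_5) = 0x5A1
s_4 = InvRound(s_3, k_4) = 0x1E7
s_5 = InvRound(s_4, k_3) = 0xFB8
s_6 = InvRound(s_5, k_2) = 0xD64
s_7 = InvRound(s_6, k_1) = 0x585
s_8 = InvRound(s_7, k_0) = 0x907

0x907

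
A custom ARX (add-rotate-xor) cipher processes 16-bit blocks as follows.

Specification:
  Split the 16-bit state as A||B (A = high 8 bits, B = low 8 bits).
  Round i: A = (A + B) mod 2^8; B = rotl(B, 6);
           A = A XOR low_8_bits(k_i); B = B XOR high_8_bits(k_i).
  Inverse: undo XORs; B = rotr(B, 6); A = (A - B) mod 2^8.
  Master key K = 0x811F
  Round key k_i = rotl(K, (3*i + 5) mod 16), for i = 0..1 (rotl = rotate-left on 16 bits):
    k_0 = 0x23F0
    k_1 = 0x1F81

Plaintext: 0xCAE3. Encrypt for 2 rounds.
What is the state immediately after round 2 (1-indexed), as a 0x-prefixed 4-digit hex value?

s_0 = plaintext = 0xCAE3
s_1 = Round(s_0, k_0) = 0x5DDB
s_2 = Round(s_1, k_1) = 0xB9E9

0xB9E9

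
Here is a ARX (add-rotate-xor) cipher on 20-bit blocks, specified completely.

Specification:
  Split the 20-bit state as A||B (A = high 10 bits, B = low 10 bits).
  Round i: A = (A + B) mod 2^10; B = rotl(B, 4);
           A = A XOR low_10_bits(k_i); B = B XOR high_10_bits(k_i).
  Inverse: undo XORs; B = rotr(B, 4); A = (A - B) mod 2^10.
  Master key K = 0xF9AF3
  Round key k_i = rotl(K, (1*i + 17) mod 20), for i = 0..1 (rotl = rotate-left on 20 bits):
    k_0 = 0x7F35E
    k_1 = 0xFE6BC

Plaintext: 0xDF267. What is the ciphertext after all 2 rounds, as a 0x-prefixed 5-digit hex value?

0x3FBA7

s_0 = plaintext = 0xDF267
s_1 = Round(s_0, k_0) = 0xAF785
s_2 = Round(s_1, k_1) = 0x3FBA7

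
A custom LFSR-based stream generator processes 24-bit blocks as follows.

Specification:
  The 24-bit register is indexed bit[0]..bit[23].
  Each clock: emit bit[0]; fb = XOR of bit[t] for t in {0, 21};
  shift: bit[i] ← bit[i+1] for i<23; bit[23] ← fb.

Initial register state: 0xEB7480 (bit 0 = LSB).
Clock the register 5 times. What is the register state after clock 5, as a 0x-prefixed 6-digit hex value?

0xFF5BA4

reg_0 = 0xEB7480
clock 1: out=0, reg = 0xF5BA40
clock 2: out=0, reg = 0xFADD20
clock 3: out=0, reg = 0xFD6E90
clock 4: out=0, reg = 0xFEB748
clock 5: out=0, reg = 0xFF5BA4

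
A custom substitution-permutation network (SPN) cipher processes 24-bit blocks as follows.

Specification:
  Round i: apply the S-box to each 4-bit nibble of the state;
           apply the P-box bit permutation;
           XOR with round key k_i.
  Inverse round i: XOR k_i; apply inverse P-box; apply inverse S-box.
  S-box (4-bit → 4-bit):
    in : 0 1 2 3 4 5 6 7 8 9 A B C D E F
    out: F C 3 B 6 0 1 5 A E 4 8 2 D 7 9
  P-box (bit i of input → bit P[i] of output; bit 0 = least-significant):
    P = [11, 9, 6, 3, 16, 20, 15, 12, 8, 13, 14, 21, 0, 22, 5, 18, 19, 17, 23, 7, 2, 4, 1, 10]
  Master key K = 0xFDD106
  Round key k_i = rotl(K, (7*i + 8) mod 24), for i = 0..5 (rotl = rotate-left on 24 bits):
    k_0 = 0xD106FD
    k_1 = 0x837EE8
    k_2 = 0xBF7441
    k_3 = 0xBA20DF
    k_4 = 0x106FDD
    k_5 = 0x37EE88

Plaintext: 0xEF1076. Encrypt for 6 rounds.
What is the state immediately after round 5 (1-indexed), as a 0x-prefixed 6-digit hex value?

0xC128E5

s_0 = plaintext = 0xEF1076
s_1 = Round(s_0, k_0) = 0xFCEF4B
s_2 = Round(s_1, k_1) = 0xF1FBC5
s_3 = Round(s_2, k_2) = 0x0B70C4
s_4 = Round(s_3, k_3) = 0x8A4728
s_5 = Round(s_4, k_4) = 0xC128E5
s_6 = Round(s_5, k_5) = 0xC64E19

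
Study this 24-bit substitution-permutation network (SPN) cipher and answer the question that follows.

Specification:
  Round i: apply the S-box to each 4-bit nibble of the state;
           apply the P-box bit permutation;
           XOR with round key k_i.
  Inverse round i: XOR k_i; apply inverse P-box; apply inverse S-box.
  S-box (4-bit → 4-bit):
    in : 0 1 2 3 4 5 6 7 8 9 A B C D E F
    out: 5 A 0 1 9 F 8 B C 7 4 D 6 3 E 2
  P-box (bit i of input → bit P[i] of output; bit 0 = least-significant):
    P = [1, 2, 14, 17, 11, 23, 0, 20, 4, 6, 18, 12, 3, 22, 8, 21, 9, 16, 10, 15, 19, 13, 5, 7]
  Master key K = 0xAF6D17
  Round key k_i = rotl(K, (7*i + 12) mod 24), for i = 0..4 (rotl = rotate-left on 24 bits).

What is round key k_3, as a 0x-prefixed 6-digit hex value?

K = 0xAF6D17
k_0 = rotl(K, (7*0+12) mod 24) = rotl(K, 12) = 0xD17AF6
k_1 = rotl(K, (7*1+12) mod 24) = rotl(K, 19) = 0xBD7B68
k_2 = rotl(K, (7*2+12) mod 24) = rotl(K, 2) = 0xBDB45E
k_3 = rotl(K, (7*3+12) mod 24) = rotl(K, 9) = 0xDA2F5E

0xDA2F5E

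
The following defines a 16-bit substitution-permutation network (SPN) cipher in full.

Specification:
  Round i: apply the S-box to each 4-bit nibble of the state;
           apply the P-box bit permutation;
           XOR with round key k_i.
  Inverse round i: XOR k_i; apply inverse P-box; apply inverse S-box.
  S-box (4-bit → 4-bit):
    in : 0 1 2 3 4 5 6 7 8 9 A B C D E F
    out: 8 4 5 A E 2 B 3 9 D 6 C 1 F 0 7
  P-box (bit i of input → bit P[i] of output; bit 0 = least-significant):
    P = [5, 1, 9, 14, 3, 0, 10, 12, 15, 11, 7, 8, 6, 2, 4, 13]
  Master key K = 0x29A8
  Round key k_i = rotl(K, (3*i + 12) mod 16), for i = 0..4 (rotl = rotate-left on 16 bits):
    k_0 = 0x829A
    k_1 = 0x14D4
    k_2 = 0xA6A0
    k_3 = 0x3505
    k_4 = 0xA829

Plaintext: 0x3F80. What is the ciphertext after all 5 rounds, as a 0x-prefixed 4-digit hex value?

s_0 = plaintext = 0x3F80
s_1 = Round(s_0, k_0) = 0x7A16
s_2 = Round(s_1, k_1) = 0x5832
s_3 = Round(s_2, k_2) = 0x3585
s_4 = Round(s_3, k_3) = 0x0D0B
s_5 = Round(s_4, k_4) = 0x53A9

0x53A9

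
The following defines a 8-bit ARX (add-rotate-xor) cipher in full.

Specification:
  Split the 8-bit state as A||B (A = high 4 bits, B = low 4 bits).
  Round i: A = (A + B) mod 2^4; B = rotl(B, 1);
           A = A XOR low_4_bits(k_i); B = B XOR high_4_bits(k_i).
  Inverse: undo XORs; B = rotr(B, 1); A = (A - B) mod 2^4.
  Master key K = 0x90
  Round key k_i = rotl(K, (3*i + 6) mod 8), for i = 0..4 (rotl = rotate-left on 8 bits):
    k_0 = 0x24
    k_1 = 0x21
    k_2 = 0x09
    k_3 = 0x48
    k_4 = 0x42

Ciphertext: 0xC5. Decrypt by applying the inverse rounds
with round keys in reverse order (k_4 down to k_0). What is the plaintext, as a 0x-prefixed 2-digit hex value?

0xE5

s_0 = ciphertext = 0xC5
s_1 = InvRound(s_0, k_4) = 0x68
s_2 = InvRound(s_1, k_3) = 0x86
s_3 = InvRound(s_2, k_2) = 0xE3
s_4 = InvRound(s_3, k_1) = 0x78
s_5 = InvRound(s_4, k_0) = 0xE5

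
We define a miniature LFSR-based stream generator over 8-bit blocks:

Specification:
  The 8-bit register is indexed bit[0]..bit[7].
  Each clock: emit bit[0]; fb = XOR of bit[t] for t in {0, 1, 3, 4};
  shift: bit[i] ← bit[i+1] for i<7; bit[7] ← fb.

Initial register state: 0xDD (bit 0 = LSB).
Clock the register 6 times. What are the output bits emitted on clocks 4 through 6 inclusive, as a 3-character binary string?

110

reg_0 = 0xDD
clock 1: out=1, reg = 0xEE
clock 2: out=0, reg = 0x77
clock 3: out=1, reg = 0xBB
clock 4: out=1, reg = 0x5D
clock 5: out=1, reg = 0xAE
clock 6: out=0, reg = 0x57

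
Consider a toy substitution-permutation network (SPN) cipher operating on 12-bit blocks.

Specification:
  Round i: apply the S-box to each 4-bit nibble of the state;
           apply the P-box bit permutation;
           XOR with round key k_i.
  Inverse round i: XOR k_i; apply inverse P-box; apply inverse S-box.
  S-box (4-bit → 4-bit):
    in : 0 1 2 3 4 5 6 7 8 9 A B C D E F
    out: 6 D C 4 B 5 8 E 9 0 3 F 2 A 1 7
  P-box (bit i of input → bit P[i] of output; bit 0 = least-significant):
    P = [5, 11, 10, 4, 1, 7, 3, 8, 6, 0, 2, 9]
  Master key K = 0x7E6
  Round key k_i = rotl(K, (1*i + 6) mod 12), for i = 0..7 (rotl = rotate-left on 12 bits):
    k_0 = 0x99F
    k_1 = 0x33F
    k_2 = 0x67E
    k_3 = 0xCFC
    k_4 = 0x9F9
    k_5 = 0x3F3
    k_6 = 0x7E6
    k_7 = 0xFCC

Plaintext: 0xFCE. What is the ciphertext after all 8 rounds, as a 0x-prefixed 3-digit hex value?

s_0 = plaintext = 0xFCE
s_1 = Round(s_0, k_0) = 0x97A
s_2 = Round(s_1, k_1) = 0xA97
s_3 = Round(s_2, k_2) = 0xA2F
s_4 = Round(s_3, k_3) = 0x195
s_5 = Round(s_4, k_4) = 0xF9D
s_6 = Round(s_5, k_5) = 0xBA6
s_7 = Round(s_6, k_6) = 0x531
s_8 = Round(s_7, k_7) = 0xBB0

0xBB0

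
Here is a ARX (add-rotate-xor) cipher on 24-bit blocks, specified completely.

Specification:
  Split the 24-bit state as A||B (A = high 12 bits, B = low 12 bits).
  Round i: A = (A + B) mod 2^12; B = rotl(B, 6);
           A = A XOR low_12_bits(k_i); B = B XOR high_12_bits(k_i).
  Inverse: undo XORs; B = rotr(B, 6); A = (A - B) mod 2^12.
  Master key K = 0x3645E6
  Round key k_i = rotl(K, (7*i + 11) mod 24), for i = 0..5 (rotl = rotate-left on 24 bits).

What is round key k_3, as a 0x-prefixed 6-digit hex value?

K = 0x3645E6
k_0 = rotl(K, (7*0+11) mod 24) = rotl(K, 11) = 0x2F31B2
k_1 = rotl(K, (7*1+11) mod 24) = rotl(K, 18) = 0x98D917
k_2 = rotl(K, (7*2+11) mod 24) = rotl(K, 1) = 0x6C8BCC
k_3 = rotl(K, (7*3+11) mod 24) = rotl(K, 8) = 0x45E636

0x45E636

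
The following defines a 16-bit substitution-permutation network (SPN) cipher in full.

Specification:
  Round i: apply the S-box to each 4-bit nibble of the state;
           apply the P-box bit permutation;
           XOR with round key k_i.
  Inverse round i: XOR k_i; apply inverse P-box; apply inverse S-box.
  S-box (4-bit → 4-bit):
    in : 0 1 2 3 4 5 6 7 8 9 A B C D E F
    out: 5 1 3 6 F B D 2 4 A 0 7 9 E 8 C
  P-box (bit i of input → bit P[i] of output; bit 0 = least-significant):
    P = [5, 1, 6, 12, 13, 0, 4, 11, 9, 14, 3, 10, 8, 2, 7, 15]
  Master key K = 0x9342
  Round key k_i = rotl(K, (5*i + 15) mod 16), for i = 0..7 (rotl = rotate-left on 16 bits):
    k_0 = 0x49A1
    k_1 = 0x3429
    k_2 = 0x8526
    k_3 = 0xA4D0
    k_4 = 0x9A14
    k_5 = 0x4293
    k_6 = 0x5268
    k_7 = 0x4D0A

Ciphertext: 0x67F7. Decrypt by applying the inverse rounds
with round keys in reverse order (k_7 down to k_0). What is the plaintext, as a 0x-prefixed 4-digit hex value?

0x1F4A

s_0 = ciphertext = 0x67F7
s_1 = InvRound(s_0, k_7) = 0x3040
s_2 = InvRound(s_1, k_6) = 0xAB11
s_3 = InvRound(s_2, k_5) = 0x67C7
s_4 = InvRound(s_3, k_4) = 0x694D
s_5 = InvRound(s_4, k_3) = 0x4DDA
s_6 = InvRound(s_5, k_2) = 0xD3F0
s_7 = InvRound(s_6, k_1) = 0x64B8
s_8 = InvRound(s_7, k_0) = 0x1F4A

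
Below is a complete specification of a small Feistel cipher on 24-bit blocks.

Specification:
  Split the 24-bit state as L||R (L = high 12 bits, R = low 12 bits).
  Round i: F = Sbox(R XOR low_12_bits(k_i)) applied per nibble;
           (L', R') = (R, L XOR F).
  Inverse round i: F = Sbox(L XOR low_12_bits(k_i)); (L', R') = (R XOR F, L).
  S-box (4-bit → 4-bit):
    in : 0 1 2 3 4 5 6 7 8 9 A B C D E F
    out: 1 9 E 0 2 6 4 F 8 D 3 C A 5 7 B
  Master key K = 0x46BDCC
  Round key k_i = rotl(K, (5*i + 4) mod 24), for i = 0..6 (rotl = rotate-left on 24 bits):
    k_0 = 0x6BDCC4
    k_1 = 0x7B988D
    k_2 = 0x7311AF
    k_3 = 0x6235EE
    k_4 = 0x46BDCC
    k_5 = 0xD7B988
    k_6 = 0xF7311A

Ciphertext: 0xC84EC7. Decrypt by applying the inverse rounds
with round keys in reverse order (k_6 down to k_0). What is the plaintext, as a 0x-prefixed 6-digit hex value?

0xDB03E5

s_0 = ciphertext = 0xC84EC7
s_1 = InvRound(s_0, k_6) = 0xB10C84
s_2 = InvRound(s_1, k_5) = 0x25CB10
s_3 = InvRound(s_2, k_4) = 0x0C125C
s_4 = InvRound(s_3, k_3) = 0x4B70C1
s_5 = InvRound(s_4, k_2) = 0x6594B7
s_6 = InvRound(s_5, k_1) = 0x3E5659
s_7 = InvRound(s_6, k_0) = 0xDB03E5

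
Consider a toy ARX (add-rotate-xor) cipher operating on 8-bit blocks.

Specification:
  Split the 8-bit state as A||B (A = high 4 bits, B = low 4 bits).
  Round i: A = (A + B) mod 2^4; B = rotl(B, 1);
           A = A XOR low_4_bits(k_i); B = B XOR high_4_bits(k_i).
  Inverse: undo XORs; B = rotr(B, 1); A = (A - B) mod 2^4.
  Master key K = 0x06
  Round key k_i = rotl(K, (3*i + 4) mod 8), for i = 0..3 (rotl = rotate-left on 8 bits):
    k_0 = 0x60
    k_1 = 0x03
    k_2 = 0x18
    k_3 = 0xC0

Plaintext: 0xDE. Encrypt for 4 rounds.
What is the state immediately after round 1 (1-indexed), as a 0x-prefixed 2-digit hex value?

s_0 = plaintext = 0xDE
s_1 = Round(s_0, k_0) = 0xBB
s_2 = Round(s_1, k_1) = 0x57
s_3 = Round(s_2, k_2) = 0x4F
s_4 = Round(s_3, k_3) = 0x33

0xBB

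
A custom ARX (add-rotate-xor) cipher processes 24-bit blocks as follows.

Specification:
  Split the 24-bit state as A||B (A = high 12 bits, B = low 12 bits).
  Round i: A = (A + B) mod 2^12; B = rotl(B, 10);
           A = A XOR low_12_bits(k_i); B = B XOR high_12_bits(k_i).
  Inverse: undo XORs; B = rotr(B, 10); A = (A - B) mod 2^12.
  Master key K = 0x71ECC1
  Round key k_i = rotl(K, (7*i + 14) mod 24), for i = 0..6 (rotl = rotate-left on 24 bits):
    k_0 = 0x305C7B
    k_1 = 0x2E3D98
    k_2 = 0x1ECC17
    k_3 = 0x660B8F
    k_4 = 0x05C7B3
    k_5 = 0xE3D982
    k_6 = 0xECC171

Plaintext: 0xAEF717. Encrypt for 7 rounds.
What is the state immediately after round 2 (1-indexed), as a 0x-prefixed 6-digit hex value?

s_0 = plaintext = 0xAEF717
s_1 = Round(s_0, k_0) = 0xE7DEC0
s_2 = Round(s_1, k_1) = 0x0A5153
s_3 = Round(s_2, k_2) = 0xDEFDB8
s_4 = Round(s_3, k_3) = 0x02850E
s_5 = Round(s_4, k_4) = 0x28591F
s_6 = Round(s_5, k_5) = 0x22607A
s_7 = Round(s_6, k_6) = 0x3D16D2

0x0A5153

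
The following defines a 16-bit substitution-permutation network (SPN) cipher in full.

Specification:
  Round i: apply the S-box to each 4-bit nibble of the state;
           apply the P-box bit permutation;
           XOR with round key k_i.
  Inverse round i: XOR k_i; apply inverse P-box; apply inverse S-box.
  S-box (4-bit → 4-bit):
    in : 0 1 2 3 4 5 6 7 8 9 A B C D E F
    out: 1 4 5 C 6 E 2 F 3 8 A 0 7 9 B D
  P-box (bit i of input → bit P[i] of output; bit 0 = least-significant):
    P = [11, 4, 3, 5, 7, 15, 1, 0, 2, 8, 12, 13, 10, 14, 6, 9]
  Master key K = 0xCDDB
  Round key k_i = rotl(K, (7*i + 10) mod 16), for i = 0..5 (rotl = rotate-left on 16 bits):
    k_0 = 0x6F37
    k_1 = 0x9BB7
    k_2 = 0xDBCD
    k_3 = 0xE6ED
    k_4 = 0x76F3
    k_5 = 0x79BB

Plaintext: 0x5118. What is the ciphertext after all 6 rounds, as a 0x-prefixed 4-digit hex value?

0xDDBD

s_0 = plaintext = 0x5118
s_1 = Round(s_0, k_0) = 0x3565
s_2 = Round(s_1, k_1) = 0x28CF
s_3 = Round(s_2, k_2) = 0x5623
s_4 = Round(s_3, k_3) = 0xA507
s_5 = Round(s_4, k_4) = 0x0D4B
s_6 = Round(s_5, k_5) = 0xDDBD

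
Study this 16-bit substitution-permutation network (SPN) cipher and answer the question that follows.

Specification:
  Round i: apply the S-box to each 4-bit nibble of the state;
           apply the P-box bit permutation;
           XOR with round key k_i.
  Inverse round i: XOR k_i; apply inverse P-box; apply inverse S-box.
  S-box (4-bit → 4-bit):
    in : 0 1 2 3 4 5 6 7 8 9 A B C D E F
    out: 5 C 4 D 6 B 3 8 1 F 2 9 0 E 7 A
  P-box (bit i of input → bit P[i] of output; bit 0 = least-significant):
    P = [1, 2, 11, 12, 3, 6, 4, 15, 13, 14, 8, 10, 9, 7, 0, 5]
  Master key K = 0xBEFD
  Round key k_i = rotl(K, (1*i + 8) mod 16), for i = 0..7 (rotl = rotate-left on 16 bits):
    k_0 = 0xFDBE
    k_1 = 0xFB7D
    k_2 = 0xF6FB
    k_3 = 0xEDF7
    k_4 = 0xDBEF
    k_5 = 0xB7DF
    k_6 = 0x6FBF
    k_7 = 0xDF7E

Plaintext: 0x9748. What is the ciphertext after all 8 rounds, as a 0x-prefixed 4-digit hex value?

0x2AB5

s_0 = plaintext = 0x9748
s_1 = Round(s_0, k_0) = 0xFB4D
s_2 = Round(s_1, k_1) = 0xC789
s_3 = Round(s_2, k_2) = 0xEAF5
s_4 = Round(s_3, k_3) = 0x3F30
s_5 = Round(s_4, k_4) = 0x15D4
s_6 = Round(s_5, k_5) = 0x5BAA
s_7 = Round(s_6, k_6) = 0x495B
s_8 = Round(s_7, k_7) = 0x2AB5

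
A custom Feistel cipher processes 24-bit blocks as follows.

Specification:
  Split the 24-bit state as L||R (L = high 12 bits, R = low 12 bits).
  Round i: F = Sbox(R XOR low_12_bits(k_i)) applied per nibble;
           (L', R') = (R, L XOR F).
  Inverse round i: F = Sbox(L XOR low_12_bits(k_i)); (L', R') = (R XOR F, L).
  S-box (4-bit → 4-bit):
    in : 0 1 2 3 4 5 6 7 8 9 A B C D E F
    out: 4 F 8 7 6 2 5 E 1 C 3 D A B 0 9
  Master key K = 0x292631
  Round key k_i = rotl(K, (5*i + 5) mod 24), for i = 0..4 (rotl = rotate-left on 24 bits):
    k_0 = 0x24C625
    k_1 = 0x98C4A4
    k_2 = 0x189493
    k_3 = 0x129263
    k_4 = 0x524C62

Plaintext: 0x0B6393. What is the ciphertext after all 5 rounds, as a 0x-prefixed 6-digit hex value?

0x7497DE

s_0 = plaintext = 0x0B6393
s_1 = Round(s_0, k_0) = 0x393263
s_2 = Round(s_1, k_1) = 0x26363D
s_3 = Round(s_2, k_2) = 0x63DA53
s_4 = Round(s_3, k_3) = 0xA53749
s_5 = Round(s_4, k_4) = 0x7497DE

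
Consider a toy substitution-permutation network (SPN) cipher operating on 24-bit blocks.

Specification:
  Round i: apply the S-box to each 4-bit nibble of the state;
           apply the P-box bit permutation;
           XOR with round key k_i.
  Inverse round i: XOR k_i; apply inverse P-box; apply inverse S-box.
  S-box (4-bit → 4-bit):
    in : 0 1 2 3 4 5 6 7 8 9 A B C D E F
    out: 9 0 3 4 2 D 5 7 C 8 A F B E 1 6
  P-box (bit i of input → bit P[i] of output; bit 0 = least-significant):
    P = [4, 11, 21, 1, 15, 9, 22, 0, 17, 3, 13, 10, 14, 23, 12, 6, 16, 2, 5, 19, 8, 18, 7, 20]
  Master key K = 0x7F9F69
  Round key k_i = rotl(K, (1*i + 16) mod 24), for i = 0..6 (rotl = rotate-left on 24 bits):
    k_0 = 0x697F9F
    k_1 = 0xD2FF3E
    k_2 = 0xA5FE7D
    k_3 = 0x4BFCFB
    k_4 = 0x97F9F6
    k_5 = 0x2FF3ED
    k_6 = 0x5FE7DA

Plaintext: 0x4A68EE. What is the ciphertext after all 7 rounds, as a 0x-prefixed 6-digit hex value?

s_0 = plaintext = 0x4A68EE
s_1 = Round(s_0, k_0) = 0x658B8B
s_2 = Round(s_1, k_1) = 0xB9C2C5
s_3 = Round(s_2, k_2) = 0x1B3DA6
s_4 = Round(s_3, k_3) = 0x62CAC6
s_5 = Round(s_4, k_4) = 0x363E2B
s_6 = Round(s_5, k_5) = 0x0C695F
s_7 = Round(s_6, k_6) = 0x263ADF

0x263ADF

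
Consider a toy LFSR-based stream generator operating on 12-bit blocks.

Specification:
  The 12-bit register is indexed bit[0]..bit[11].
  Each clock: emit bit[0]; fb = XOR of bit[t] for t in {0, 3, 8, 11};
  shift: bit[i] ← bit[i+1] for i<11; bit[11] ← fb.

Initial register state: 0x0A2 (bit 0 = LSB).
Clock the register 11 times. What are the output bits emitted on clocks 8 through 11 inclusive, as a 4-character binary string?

reg_0 = 0x0A2
clock 1: out=0, reg = 0x051
clock 2: out=1, reg = 0x828
clock 3: out=0, reg = 0x414
clock 4: out=0, reg = 0x20A
clock 5: out=0, reg = 0x905
clock 6: out=1, reg = 0xC82
clock 7: out=0, reg = 0xE41
clock 8: out=1, reg = 0x720
clock 9: out=0, reg = 0xB90
clock 10: out=0, reg = 0x5C8
clock 11: out=0, reg = 0x2E4

1000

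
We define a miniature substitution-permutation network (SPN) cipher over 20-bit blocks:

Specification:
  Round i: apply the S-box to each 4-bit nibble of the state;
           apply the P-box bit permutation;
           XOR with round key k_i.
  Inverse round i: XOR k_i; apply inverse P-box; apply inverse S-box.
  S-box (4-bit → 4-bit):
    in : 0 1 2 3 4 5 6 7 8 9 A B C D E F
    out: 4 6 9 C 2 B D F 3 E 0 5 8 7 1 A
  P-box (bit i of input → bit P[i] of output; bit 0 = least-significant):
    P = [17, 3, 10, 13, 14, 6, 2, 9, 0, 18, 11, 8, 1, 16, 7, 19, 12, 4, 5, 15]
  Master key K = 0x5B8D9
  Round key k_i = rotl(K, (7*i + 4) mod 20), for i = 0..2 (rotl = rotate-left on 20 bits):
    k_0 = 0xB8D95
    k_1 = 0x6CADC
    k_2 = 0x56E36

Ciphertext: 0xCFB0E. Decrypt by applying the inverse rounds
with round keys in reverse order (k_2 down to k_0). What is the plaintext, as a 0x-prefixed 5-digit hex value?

s_0 = ciphertext = 0xCFB0E
s_1 = InvRound(s_0, k_2) = 0x7FCA1
s_2 = InvRound(s_1, k_1) = 0xD4E99
s_3 = InvRound(s_2, k_0) = 0xCAF68

0xCAF68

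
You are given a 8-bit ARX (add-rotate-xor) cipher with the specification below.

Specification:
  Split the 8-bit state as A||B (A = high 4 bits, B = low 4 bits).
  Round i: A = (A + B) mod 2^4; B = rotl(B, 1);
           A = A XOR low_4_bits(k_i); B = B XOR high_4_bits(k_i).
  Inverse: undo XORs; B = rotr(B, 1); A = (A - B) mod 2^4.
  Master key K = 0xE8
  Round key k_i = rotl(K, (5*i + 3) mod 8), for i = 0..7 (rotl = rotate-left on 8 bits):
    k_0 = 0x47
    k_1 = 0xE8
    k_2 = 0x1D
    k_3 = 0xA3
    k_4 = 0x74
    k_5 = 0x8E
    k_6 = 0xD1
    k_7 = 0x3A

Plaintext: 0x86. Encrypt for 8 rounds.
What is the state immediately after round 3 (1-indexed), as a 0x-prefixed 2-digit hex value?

s_0 = plaintext = 0x86
s_1 = Round(s_0, k_0) = 0x98
s_2 = Round(s_1, k_1) = 0x9F
s_3 = Round(s_2, k_2) = 0x5E
s_4 = Round(s_3, k_3) = 0x07
s_5 = Round(s_4, k_4) = 0x39
s_6 = Round(s_5, k_5) = 0x2B
s_7 = Round(s_6, k_6) = 0xCA
s_8 = Round(s_7, k_7) = 0xC6

0x5E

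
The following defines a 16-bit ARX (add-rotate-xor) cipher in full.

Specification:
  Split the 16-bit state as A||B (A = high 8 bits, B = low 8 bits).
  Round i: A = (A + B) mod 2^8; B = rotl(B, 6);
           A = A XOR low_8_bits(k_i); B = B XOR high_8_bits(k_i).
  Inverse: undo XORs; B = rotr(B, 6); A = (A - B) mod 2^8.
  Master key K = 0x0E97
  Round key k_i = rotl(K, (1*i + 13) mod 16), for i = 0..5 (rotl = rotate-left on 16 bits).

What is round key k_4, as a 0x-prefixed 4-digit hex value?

K = 0x0E97
k_0 = rotl(K, (1*0+13) mod 16) = rotl(K, 13) = 0xE1D2
k_1 = rotl(K, (1*1+13) mod 16) = rotl(K, 14) = 0xC3A5
k_2 = rotl(K, (1*2+13) mod 16) = rotl(K, 15) = 0x874B
k_3 = rotl(K, (1*3+13) mod 16) = rotl(K, 0) = 0x0E97
k_4 = rotl(K, (1*4+13) mod 16) = rotl(K, 1) = 0x1D2E

0x1D2E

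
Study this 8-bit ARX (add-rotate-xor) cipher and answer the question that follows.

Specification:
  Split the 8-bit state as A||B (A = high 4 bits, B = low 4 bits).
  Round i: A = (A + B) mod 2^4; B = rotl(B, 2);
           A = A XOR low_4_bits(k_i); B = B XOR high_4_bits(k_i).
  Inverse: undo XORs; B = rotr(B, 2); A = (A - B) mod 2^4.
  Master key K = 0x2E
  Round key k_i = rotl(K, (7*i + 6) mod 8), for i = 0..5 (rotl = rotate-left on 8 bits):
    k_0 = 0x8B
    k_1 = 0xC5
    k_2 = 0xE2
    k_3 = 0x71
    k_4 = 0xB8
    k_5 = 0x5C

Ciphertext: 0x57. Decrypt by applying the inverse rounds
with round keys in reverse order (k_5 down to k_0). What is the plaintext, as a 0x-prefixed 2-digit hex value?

0xFE

s_0 = ciphertext = 0x57
s_1 = InvRound(s_0, k_5) = 0x18
s_2 = InvRound(s_1, k_4) = 0xDC
s_3 = InvRound(s_2, k_3) = 0xEE
s_4 = InvRound(s_3, k_2) = 0xC0
s_5 = InvRound(s_4, k_1) = 0x63
s_6 = InvRound(s_5, k_0) = 0xFE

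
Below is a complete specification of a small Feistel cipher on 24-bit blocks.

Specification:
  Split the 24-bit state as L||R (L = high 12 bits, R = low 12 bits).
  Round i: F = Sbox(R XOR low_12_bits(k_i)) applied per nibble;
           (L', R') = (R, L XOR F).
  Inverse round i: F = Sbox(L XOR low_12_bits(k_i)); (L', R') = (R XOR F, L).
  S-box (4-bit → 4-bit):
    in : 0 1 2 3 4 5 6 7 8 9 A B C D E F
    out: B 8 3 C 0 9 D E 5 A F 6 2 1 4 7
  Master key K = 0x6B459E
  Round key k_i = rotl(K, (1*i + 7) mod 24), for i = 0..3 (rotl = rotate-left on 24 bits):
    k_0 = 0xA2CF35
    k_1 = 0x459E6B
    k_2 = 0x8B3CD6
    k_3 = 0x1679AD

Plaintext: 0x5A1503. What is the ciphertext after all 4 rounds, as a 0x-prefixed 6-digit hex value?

s_0 = plaintext = 0x5A1503
s_1 = Round(s_0, k_0) = 0x503A6C
s_2 = Round(s_1, k_1) = 0xA6C5BD
s_3 = Round(s_2, k_2) = 0x5BD0BA
s_4 = Round(s_3, k_3) = 0x0BAF33

0x0BAF33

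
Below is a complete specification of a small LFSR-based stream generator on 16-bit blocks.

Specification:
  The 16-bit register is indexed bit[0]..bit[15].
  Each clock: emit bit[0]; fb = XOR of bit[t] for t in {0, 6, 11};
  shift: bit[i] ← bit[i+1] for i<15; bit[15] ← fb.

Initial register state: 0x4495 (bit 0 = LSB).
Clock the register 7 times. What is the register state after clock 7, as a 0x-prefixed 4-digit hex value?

reg_0 = 0x4495
clock 1: out=1, reg = 0xA24A
clock 2: out=0, reg = 0xD125
clock 3: out=1, reg = 0xE892
clock 4: out=0, reg = 0xF449
clock 5: out=1, reg = 0x7A24
clock 6: out=0, reg = 0xBD12
clock 7: out=0, reg = 0xDE89

0xDE89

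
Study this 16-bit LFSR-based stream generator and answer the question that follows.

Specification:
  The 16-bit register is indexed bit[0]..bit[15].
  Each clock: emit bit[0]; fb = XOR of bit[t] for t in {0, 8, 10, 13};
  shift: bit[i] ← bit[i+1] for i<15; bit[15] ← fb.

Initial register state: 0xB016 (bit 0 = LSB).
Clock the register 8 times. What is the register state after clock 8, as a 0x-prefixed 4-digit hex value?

reg_0 = 0xB016
clock 1: out=0, reg = 0xD80B
clock 2: out=1, reg = 0xEC05
clock 3: out=1, reg = 0xF602
clock 4: out=0, reg = 0x7B01
clock 5: out=1, reg = 0xBD80
clock 6: out=0, reg = 0xDEC0
clock 7: out=0, reg = 0xEF60
clock 8: out=0, reg = 0xF7B0

0xF7B0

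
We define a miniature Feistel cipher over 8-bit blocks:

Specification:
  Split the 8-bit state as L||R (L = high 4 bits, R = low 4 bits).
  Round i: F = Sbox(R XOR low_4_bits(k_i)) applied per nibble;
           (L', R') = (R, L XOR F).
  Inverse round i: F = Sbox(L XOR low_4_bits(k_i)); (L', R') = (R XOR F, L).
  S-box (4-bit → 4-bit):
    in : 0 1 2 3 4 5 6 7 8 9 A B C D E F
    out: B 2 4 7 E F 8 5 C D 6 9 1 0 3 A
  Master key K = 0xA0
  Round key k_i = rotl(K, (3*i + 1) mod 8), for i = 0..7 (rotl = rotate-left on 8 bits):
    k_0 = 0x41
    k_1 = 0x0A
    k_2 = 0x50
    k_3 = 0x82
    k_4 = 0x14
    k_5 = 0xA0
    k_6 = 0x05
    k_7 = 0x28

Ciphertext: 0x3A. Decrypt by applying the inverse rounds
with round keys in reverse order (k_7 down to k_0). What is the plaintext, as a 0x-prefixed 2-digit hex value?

s_0 = ciphertext = 0x3A
s_1 = InvRound(s_0, k_7) = 0x33
s_2 = InvRound(s_1, k_6) = 0xB3
s_3 = InvRound(s_2, k_5) = 0xAB
s_4 = InvRound(s_3, k_4) = 0x8A
s_5 = InvRound(s_4, k_3) = 0xC8
s_6 = InvRound(s_5, k_2) = 0x9C
s_7 = InvRound(s_6, k_1) = 0xB9
s_8 = InvRound(s_7, k_0) = 0xFB

0xFB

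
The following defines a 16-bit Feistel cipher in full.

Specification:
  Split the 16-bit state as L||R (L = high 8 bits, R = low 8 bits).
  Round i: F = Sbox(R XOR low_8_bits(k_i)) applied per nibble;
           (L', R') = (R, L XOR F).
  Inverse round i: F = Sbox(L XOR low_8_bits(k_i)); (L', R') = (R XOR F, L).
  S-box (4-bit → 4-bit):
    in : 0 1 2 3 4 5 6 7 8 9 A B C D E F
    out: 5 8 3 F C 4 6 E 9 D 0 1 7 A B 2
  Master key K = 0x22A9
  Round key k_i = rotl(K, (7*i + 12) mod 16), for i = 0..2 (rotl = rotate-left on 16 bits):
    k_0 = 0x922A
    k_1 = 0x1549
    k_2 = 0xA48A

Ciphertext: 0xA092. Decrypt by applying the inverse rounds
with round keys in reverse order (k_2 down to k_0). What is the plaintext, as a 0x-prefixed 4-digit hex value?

0x5311

s_0 = ciphertext = 0xA092
s_1 = InvRound(s_0, k_2) = 0xA2A0
s_2 = InvRound(s_1, k_1) = 0x11A2
s_3 = InvRound(s_2, k_0) = 0x5311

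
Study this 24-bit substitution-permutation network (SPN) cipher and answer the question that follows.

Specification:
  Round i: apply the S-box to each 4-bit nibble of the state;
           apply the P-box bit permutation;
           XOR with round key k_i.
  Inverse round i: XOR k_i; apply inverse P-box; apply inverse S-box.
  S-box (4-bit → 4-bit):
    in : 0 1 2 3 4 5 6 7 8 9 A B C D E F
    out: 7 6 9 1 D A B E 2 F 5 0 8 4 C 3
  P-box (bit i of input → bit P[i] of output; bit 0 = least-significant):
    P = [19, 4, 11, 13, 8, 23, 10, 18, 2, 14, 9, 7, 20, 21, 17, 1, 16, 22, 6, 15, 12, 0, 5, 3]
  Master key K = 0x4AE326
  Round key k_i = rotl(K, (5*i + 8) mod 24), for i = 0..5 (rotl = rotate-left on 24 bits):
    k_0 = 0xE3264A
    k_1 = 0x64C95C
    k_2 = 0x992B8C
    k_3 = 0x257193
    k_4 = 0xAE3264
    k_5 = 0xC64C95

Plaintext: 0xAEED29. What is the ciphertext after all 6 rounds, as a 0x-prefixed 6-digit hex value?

0x93928C

s_0 = plaintext = 0xAEED29
s_1 = Round(s_0, k_0) = 0xED9D38
s_2 = Round(s_1, k_1) = 0x56CA26
s_3 = Round(s_2, k_2) = 0xD48893
s_4 = Round(s_3, k_3) = 0x88B4F3
s_5 = Round(s_4, k_4) = 0x6631E1
s_6 = Round(s_5, k_5) = 0x93928C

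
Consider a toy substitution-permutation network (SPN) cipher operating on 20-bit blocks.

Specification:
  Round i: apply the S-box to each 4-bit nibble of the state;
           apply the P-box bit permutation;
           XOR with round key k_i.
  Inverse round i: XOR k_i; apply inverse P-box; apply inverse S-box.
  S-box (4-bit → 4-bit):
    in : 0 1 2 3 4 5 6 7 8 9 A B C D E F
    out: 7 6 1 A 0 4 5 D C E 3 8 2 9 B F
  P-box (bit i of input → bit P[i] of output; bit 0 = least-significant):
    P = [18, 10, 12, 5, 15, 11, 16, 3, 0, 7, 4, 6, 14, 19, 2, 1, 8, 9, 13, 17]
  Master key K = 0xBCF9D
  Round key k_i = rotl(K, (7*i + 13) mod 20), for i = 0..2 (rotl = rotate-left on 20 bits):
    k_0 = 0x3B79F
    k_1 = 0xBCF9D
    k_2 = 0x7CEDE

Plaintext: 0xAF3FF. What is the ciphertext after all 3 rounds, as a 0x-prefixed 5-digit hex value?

s_0 = plaintext = 0xAF3FF
s_1 = Round(s_0, k_0) = 0xE6871
s_2 = Round(s_1, k_1) = 0x818C1
s_3 = Round(s_2, k_2) = 0xDF28A

0xDF28A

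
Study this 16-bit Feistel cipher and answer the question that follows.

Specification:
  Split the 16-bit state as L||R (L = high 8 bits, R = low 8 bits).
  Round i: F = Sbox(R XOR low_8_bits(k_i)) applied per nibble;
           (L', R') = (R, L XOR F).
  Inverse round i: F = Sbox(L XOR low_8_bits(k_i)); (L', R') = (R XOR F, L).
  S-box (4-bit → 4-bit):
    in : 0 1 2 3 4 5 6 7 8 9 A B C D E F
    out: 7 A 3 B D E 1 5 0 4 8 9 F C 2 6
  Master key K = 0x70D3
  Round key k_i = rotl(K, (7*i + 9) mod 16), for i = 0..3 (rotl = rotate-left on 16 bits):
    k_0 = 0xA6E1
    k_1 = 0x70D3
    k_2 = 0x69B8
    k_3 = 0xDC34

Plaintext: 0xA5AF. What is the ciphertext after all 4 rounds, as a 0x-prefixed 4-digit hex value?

s_0 = plaintext = 0xA5AF
s_1 = Round(s_0, k_0) = 0xAF77
s_2 = Round(s_1, k_1) = 0x7722
s_3 = Round(s_2, k_2) = 0x223F
s_4 = Round(s_3, k_3) = 0x3F5B

0x3F5B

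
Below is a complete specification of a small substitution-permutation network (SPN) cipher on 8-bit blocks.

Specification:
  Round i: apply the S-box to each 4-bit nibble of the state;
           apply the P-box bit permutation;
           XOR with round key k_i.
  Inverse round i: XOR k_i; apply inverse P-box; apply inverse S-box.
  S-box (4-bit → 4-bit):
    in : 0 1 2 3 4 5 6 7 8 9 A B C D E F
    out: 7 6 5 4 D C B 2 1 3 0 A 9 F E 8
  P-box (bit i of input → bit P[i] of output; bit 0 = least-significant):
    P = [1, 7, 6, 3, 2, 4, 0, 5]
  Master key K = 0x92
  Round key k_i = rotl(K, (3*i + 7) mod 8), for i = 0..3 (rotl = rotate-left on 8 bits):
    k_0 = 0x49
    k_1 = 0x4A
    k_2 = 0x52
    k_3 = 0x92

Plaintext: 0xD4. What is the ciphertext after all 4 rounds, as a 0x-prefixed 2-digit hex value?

0x28

s_0 = plaintext = 0xD4
s_1 = Round(s_0, k_0) = 0x36
s_2 = Round(s_1, k_1) = 0xC1
s_3 = Round(s_2, k_2) = 0xB6
s_4 = Round(s_3, k_3) = 0x28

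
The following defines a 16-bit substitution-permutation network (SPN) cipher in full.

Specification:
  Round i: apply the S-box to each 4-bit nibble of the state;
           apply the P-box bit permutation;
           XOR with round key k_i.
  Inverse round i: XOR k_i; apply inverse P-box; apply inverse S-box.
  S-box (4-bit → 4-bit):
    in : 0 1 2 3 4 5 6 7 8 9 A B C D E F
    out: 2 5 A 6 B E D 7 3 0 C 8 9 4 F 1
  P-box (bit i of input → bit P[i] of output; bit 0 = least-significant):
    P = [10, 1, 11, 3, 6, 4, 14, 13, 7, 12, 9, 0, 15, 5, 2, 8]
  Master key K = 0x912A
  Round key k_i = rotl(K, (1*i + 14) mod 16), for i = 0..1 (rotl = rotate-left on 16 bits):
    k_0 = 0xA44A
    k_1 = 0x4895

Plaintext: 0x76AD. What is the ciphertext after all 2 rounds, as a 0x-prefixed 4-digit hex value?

0xBF64

s_0 = plaintext = 0x76AD
s_1 = Round(s_0, k_0) = 0x4EEF
s_2 = Round(s_1, k_1) = 0xBF64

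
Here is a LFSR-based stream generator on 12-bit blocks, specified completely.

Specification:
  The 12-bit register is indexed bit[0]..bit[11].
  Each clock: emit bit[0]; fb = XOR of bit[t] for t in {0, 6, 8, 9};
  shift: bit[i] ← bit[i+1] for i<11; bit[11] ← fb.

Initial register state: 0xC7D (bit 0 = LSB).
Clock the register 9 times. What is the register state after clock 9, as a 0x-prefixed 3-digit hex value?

reg_0 = 0xC7D
clock 1: out=1, reg = 0x63E
clock 2: out=0, reg = 0xB1F
clock 3: out=1, reg = 0xD8F
clock 4: out=1, reg = 0x6C7
clock 5: out=1, reg = 0xB63
clock 6: out=1, reg = 0x5B1
clock 7: out=1, reg = 0x2D8
clock 8: out=0, reg = 0x16C
clock 9: out=0, reg = 0x0B6

0x0B6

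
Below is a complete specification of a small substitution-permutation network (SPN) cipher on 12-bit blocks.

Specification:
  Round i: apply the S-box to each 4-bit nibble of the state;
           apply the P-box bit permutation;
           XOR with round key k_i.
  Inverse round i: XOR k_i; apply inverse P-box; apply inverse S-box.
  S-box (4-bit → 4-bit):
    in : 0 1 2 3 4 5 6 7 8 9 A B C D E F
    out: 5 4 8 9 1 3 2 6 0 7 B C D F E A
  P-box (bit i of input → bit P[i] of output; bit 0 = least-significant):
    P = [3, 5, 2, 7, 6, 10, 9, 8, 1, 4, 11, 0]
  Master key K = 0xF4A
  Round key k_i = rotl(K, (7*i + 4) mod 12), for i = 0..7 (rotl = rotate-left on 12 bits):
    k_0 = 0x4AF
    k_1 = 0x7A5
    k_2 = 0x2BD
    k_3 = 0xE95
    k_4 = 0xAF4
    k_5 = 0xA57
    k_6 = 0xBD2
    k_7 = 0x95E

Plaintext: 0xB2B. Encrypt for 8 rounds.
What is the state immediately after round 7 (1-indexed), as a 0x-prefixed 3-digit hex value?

s_0 = plaintext = 0xB2B
s_1 = Round(s_0, k_0) = 0xD2A
s_2 = Round(s_1, k_1) = 0xE1E
s_3 = Round(s_2, k_2) = 0x808
s_4 = Round(s_3, k_3) = 0xCD5
s_5 = Round(s_4, k_4) = 0x59F
s_6 = Round(s_5, k_5) = 0xCA5
s_7 = Round(s_6, k_6) = 0x6B9
s_8 = Round(s_7, k_7) = 0xA62

0x6B9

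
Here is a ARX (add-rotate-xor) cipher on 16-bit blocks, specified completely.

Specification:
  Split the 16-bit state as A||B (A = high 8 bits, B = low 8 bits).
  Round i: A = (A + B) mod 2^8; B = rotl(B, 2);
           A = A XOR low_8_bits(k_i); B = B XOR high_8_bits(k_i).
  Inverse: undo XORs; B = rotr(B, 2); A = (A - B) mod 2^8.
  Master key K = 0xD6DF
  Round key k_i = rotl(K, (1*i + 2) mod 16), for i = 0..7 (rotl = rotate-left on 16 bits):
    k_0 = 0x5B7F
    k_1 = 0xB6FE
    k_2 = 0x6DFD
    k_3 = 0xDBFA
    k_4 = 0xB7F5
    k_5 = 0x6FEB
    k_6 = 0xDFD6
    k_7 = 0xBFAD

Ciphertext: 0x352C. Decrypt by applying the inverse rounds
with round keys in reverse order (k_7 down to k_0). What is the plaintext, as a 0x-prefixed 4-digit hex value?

0x8A24

s_0 = ciphertext = 0x352C
s_1 = InvRound(s_0, k_7) = 0xB4E4
s_2 = InvRound(s_1, k_6) = 0x94CE
s_3 = InvRound(s_2, k_5) = 0x1768
s_4 = InvRound(s_3, k_4) = 0xEBF7
s_5 = InvRound(s_4, k_3) = 0x060B
s_6 = InvRound(s_5, k_2) = 0x6299
s_7 = InvRound(s_6, k_1) = 0xD1CB
s_8 = InvRound(s_7, k_0) = 0x8A24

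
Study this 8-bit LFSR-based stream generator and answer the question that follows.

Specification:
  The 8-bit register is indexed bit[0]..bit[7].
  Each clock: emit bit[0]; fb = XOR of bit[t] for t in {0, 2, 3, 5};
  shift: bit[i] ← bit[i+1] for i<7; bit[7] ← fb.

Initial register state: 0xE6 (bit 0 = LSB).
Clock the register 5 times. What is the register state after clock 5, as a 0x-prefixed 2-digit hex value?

0x27

reg_0 = 0xE6
clock 1: out=0, reg = 0x73
clock 2: out=1, reg = 0x39
clock 3: out=1, reg = 0x9C
clock 4: out=0, reg = 0x4E
clock 5: out=0, reg = 0x27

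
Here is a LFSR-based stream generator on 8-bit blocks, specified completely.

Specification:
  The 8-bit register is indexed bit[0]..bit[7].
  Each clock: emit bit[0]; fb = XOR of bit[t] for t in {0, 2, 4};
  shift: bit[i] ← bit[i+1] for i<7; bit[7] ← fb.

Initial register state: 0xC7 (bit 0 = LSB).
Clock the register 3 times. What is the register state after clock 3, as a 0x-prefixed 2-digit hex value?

reg_0 = 0xC7
clock 1: out=1, reg = 0x63
clock 2: out=1, reg = 0xB1
clock 3: out=1, reg = 0x58

0x58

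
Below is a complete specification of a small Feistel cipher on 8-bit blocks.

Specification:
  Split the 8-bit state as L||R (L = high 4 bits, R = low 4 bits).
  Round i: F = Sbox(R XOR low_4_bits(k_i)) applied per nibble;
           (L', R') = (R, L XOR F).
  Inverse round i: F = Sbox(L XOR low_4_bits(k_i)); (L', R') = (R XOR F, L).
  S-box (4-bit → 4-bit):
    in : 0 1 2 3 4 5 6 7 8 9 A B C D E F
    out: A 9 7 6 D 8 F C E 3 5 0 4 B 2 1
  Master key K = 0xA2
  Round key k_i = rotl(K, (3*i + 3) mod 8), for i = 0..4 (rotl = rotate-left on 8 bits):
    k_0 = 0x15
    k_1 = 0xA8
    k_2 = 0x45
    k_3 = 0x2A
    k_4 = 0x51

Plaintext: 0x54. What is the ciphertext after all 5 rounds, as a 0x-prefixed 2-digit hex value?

s_0 = plaintext = 0x54
s_1 = Round(s_0, k_0) = 0x4C
s_2 = Round(s_1, k_1) = 0xC9
s_3 = Round(s_2, k_2) = 0x98
s_4 = Round(s_3, k_3) = 0x8E
s_5 = Round(s_4, k_4) = 0xE9

0xE9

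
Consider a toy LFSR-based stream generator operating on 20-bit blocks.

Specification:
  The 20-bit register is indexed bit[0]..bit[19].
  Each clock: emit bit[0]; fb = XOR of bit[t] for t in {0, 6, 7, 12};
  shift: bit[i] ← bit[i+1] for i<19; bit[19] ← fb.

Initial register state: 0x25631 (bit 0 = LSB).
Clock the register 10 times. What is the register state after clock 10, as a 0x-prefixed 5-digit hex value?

0xF8095

reg_0 = 0x25631
clock 1: out=1, reg = 0x12B18
clock 2: out=0, reg = 0x0958C
clock 3: out=0, reg = 0x04AC6
clock 4: out=0, reg = 0x02563
clock 5: out=1, reg = 0x012B1
clock 6: out=1, reg = 0x80958
clock 7: out=0, reg = 0xC04AC
clock 8: out=0, reg = 0xE0256
clock 9: out=0, reg = 0xF012B
clock 10: out=1, reg = 0xF8095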